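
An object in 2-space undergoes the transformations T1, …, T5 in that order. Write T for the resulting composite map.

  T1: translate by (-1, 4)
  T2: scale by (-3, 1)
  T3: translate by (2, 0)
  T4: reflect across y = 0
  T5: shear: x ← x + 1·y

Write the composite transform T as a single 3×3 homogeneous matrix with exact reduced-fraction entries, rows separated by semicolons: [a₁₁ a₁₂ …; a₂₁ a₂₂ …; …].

T1 = [1 0 -1; 0 1 4; 0 0 1]
T2·T1 = [-3 0 3; 0 1 4; 0 0 1]
T3·…·T1 = [-3 0 5; 0 1 4; 0 0 1]
T4·…·T1 = [-3 0 5; 0 -1 -4; 0 0 1]
T5·…·T1 = [-3 -1 1; 0 -1 -4; 0 0 1]

T = [-3 -1 1; 0 -1 -4; 0 0 1]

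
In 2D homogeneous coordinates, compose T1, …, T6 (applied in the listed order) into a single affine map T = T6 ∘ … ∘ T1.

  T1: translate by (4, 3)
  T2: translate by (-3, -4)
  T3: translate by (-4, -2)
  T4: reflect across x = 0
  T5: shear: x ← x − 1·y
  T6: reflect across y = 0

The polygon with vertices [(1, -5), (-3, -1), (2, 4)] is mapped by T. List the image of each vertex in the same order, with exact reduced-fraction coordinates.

image vertices: (10, 8), (10, 4), (0, -1)

T1 translate by (4, 3): (1, -5) → (5, -2); (-3, -1) → (1, 2); (2, 4) → (6, 7)
T2 translate by (-3, -4): (5, -2) → (2, -6); (1, 2) → (-2, -2); (6, 7) → (3, 3)
T3 translate by (-4, -2): (2, -6) → (-2, -8); (-2, -2) → (-6, -4); (3, 3) → (-1, 1)
T4 reflect across x = 0: (-2, -8) → (2, -8); (-6, -4) → (6, -4); (-1, 1) → (1, 1)
T5 shear: x ← x − 1·y: (2, -8) → (10, -8); (6, -4) → (10, -4); (1, 1) → (0, 1)
T6 reflect across y = 0: (10, -8) → (10, 8); (10, -4) → (10, 4); (0, 1) → (0, -1)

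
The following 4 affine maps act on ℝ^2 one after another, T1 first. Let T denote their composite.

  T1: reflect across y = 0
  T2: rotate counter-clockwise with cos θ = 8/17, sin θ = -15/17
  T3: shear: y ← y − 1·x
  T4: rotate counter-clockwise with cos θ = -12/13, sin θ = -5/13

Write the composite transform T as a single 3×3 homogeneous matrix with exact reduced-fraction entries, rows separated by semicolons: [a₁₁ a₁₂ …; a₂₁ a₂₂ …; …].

T = [-211/221 215/221 0; 236/221 -9/221 0; 0 0 1]

T1 = [1 0 0; 0 -1 0; 0 0 1]
T2·T1 = [8/17 -15/17 0; -15/17 -8/17 0; 0 0 1]
T3·…·T1 = [8/17 -15/17 0; -23/17 7/17 0; 0 0 1]
T4·…·T1 = [-211/221 215/221 0; 236/221 -9/221 0; 0 0 1]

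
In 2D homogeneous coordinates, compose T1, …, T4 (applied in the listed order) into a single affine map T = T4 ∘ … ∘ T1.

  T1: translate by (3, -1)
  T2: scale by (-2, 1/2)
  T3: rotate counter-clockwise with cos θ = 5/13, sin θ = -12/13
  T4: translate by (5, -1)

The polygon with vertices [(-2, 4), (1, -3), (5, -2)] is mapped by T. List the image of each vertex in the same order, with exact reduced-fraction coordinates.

image vertices: (73/13, 37/26), (1/13, 73/13), (-33/13, 343/26)

T1 translate by (3, -1): (-2, 4) → (1, 3); (1, -3) → (4, -4); (5, -2) → (8, -3)
T2 scale by (-2, 1/2): (1, 3) → (-2, 3/2); (4, -4) → (-8, -2); (8, -3) → (-16, -3/2)
T3 rotate counter-clockwise with cos θ = 5/13, sin θ = -12/13: (-2, 3/2) → (8/13, 63/26); (-8, -2) → (-64/13, 86/13); (-16, -3/2) → (-98/13, 369/26)
T4 translate by (5, -1): (8/13, 63/26) → (73/13, 37/26); (-64/13, 86/13) → (1/13, 73/13); (-98/13, 369/26) → (-33/13, 343/26)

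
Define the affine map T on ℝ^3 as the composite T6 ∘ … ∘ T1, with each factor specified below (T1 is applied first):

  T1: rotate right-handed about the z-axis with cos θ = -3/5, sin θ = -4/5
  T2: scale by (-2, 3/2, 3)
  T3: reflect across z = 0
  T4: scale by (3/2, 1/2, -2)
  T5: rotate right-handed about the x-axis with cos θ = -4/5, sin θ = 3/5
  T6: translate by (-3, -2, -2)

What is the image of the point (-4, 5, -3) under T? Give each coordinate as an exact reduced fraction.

T(p) = (-111/5, 217/25, 1249/100)

T1 rotate right-handed about the z-axis with cos θ = -3/5, sin θ = -4/5: (-4, 5, -3) → (32/5, 1/5, -3)
T2 scale by (-2, 3/2, 3): (32/5, 1/5, -3) → (-64/5, 3/10, -9)
T3 reflect across z = 0: (-64/5, 3/10, -9) → (-64/5, 3/10, 9)
T4 scale by (3/2, 1/2, -2): (-64/5, 3/10, 9) → (-96/5, 3/20, -18)
T5 rotate right-handed about the x-axis with cos θ = -4/5, sin θ = 3/5: (-96/5, 3/20, -18) → (-96/5, 267/25, 1449/100)
T6 translate by (-3, -2, -2): (-96/5, 267/25, 1449/100) → (-111/5, 217/25, 1249/100)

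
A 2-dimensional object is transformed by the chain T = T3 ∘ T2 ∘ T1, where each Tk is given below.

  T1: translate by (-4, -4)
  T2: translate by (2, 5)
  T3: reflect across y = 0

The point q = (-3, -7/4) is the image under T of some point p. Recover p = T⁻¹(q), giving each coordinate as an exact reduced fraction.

T1 = [1 0 -4; 0 1 -4; 0 0 1]
T2·T1 = [1 0 -2; 0 1 1; 0 0 1]
T3·…·T1 = [1 0 -2; 0 -1 -1; 0 0 1]
det M = -1; M⁻¹ = [1 0 2; 0 -1 -1; 0 0 1]
M⁻¹ · (-3, -7/4)ᵀ = (-1, 3/4)ᵀ

p = (-1, 3/4)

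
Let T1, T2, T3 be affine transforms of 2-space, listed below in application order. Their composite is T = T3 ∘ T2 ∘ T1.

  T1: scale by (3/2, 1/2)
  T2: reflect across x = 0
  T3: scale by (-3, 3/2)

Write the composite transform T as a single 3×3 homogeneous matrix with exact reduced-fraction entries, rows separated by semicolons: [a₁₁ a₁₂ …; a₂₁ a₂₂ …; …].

T1 = [3/2 0 0; 0 1/2 0; 0 0 1]
T2·T1 = [-3/2 0 0; 0 1/2 0; 0 0 1]
T3·…·T1 = [9/2 0 0; 0 3/4 0; 0 0 1]

T = [9/2 0 0; 0 3/4 0; 0 0 1]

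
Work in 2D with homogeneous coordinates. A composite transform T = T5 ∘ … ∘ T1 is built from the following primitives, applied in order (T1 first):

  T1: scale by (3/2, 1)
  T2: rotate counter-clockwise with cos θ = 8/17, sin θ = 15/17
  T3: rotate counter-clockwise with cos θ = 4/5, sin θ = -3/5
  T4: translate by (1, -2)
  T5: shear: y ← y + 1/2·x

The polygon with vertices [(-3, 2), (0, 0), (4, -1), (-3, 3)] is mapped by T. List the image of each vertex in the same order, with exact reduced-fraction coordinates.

image vertices: (-667/170, -1379/340), (1, -3/2), (583/85, 521/170), (-739/170, -1143/340)

T1 scale by (3/2, 1): (-3, 2) → (-9/2, 2); (0, 0) → (0, 0); (4, -1) → (6, -1); (-3, 3) → (-9/2, 3)
T2 rotate counter-clockwise with cos θ = 8/17, sin θ = 15/17: (-9/2, 2) → (-66/17, -103/34); (0, 0) → (0, 0); (6, -1) → (63/17, 82/17); (-9/2, 3) → (-81/17, -87/34)
T3 rotate counter-clockwise with cos θ = 4/5, sin θ = -3/5: (-66/17, -103/34) → (-837/170, -8/85); (0, 0) → (0, 0); (63/17, 82/17) → (498/85, 139/85); (-81/17, -87/34) → (-909/170, 69/85)
T4 translate by (1, -2): (-837/170, -8/85) → (-667/170, -178/85); (0, 0) → (1, -2); (498/85, 139/85) → (583/85, -31/85); (-909/170, 69/85) → (-739/170, -101/85)
T5 shear: y ← y + 1/2·x: (-667/170, -178/85) → (-667/170, -1379/340); (1, -2) → (1, -3/2); (583/85, -31/85) → (583/85, 521/170); (-739/170, -101/85) → (-739/170, -1143/340)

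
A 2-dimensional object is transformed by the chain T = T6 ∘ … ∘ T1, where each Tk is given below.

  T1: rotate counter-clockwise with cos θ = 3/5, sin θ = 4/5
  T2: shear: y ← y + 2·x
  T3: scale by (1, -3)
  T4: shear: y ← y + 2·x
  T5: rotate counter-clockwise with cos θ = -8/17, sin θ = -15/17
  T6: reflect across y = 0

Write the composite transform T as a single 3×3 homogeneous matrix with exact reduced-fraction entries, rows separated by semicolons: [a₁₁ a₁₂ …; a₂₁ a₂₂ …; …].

T = [-384/85 137/85 0; -147/85 -4/85 0; 0 0 1]

T1 = [3/5 -4/5 0; 4/5 3/5 0; 0 0 1]
T2·T1 = [3/5 -4/5 0; 2 -1 0; 0 0 1]
T3·…·T1 = [3/5 -4/5 0; -6 3 0; 0 0 1]
T4·…·T1 = [3/5 -4/5 0; -24/5 7/5 0; 0 0 1]
T5·…·T1 = [-384/85 137/85 0; 147/85 4/85 0; 0 0 1]
T6·…·T1 = [-384/85 137/85 0; -147/85 -4/85 0; 0 0 1]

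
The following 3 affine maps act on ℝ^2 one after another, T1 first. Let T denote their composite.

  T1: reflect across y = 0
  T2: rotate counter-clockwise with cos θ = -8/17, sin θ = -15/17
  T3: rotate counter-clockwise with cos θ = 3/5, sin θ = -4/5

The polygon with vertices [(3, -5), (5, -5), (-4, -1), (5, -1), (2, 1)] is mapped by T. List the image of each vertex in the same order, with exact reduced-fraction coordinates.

T1 reflect across y = 0: (3, -5) → (3, 5); (5, -5) → (5, 5); (-4, -1) → (-4, 1); (5, -1) → (5, 1); (2, 1) → (2, -1)
T2 rotate counter-clockwise with cos θ = -8/17, sin θ = -15/17: (3, 5) → (3, -5); (5, 5) → (35/17, -115/17); (-4, 1) → (47/17, 52/17); (5, 1) → (-25/17, -83/17); (2, -1) → (-31/17, -22/17)
T3 rotate counter-clockwise with cos θ = 3/5, sin θ = -4/5: (3, -5) → (-11/5, -27/5); (35/17, -115/17) → (-71/17, -97/17); (47/17, 52/17) → (349/85, -32/85); (-25/17, -83/17) → (-407/85, -149/85); (-31/17, -22/17) → (-181/85, 58/85)

image vertices: (-11/5, -27/5), (-71/17, -97/17), (349/85, -32/85), (-407/85, -149/85), (-181/85, 58/85)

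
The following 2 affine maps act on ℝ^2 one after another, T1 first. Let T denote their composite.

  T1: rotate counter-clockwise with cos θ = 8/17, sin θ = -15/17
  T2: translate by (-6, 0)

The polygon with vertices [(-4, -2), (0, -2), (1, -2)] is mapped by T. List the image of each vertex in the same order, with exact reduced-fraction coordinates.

image vertices: (-164/17, 44/17), (-132/17, -16/17), (-124/17, -31/17)

T1 rotate counter-clockwise with cos θ = 8/17, sin θ = -15/17: (-4, -2) → (-62/17, 44/17); (0, -2) → (-30/17, -16/17); (1, -2) → (-22/17, -31/17)
T2 translate by (-6, 0): (-62/17, 44/17) → (-164/17, 44/17); (-30/17, -16/17) → (-132/17, -16/17); (-22/17, -31/17) → (-124/17, -31/17)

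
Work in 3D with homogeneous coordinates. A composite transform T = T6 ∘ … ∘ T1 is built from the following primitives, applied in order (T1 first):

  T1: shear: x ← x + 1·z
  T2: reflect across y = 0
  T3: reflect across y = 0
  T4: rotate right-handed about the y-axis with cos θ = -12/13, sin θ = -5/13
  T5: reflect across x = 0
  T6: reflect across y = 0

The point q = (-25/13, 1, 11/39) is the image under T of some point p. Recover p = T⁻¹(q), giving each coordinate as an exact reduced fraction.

p = (-2/3, -1, -1)

T1 = [1 0 1 0; 0 1 0 0; 0 0 1 0; 0 0 0 1]
T2·T1 = [1 0 1 0; 0 -1 0 0; 0 0 1 0; 0 0 0 1]
T3·…·T1 = [1 0 1 0; 0 1 0 0; 0 0 1 0; 0 0 0 1]
T4·…·T1 = [-12/13 0 -17/13 0; 0 1 0 0; 5/13 0 -7/13 0; 0 0 0 1]
T5·…·T1 = [12/13 0 17/13 0; 0 1 0 0; 5/13 0 -7/13 0; 0 0 0 1]
T6·…·T1 = [12/13 0 17/13 0; 0 -1 0 0; 5/13 0 -7/13 0; 0 0 0 1]
det M = 1; M⁻¹ = [7/13 0 17/13 0; 0 -1 0 0; 5/13 0 -12/13 0; 0 0 0 1]
M⁻¹ · (-25/13, 1, 11/39)ᵀ = (-2/3, -1, -1)ᵀ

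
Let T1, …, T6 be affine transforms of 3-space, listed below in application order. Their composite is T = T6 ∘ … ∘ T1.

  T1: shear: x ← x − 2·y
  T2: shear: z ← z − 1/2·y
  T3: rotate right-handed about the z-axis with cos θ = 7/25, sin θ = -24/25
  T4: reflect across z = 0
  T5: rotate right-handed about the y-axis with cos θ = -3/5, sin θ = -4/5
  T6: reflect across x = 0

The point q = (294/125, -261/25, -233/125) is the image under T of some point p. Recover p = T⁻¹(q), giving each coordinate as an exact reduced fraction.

T1 = [1 -2 0 0; 0 1 0 0; 0 0 1 0; 0 0 0 1]
T2·T1 = [1 -2 0 0; 0 1 0 0; 0 -1/2 1 0; 0 0 0 1]
T3·…·T1 = [7/25 2/5 0 0; -24/25 11/5 0 0; 0 -1/2 1 0; 0 0 0 1]
T4·…·T1 = [7/25 2/5 0 0; -24/25 11/5 0 0; 0 1/2 -1 0; 0 0 0 1]
T5·…·T1 = [-21/125 -16/25 4/5 0; -24/25 11/5 0 0; 28/125 1/50 3/5 0; 0 0 0 1]
T6·…·T1 = [21/125 16/25 -4/5 0; -24/25 11/5 0 0; 28/125 1/50 3/5 0; 0 0 0 1]
det M = 1; M⁻¹ = [33/25 -2/5 44/25 0; 72/125 7/25 96/125 0; -64/125 7/50 123/125 0; 0 0 0 1]
M⁻¹ · (294/125, -261/25, -233/125)ᵀ = (4, -3, -9/2)ᵀ

p = (4, -3, -9/2)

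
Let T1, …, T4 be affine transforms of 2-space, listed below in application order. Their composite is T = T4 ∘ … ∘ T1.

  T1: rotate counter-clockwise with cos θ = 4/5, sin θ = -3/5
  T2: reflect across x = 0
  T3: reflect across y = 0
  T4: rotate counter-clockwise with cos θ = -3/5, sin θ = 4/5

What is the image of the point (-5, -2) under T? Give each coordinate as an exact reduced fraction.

T1 rotate counter-clockwise with cos θ = 4/5, sin θ = -3/5: (-5, -2) → (-26/5, 7/5)
T2 reflect across x = 0: (-26/5, 7/5) → (26/5, 7/5)
T3 reflect across y = 0: (26/5, 7/5) → (26/5, -7/5)
T4 rotate counter-clockwise with cos θ = -3/5, sin θ = 4/5: (26/5, -7/5) → (-2, 5)

T(p) = (-2, 5)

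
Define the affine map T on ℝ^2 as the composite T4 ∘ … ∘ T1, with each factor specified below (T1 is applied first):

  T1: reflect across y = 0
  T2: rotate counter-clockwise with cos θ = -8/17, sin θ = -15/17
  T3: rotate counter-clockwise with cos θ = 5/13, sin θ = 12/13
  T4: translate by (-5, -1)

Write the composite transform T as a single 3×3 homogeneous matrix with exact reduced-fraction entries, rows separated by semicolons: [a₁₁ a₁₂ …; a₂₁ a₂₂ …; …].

T = [140/221 -171/221 -5; -171/221 -140/221 -1; 0 0 1]

T1 = [1 0 0; 0 -1 0; 0 0 1]
T2·T1 = [-8/17 -15/17 0; -15/17 8/17 0; 0 0 1]
T3·…·T1 = [140/221 -171/221 0; -171/221 -140/221 0; 0 0 1]
T4·…·T1 = [140/221 -171/221 -5; -171/221 -140/221 -1; 0 0 1]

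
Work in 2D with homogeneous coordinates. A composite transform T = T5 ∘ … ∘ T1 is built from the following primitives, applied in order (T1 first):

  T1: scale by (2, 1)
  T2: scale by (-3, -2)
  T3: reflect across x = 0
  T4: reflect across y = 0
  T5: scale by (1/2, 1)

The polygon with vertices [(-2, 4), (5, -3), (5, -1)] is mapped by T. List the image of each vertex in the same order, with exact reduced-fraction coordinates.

T1 scale by (2, 1): (-2, 4) → (-4, 4); (5, -3) → (10, -3); (5, -1) → (10, -1)
T2 scale by (-3, -2): (-4, 4) → (12, -8); (10, -3) → (-30, 6); (10, -1) → (-30, 2)
T3 reflect across x = 0: (12, -8) → (-12, -8); (-30, 6) → (30, 6); (-30, 2) → (30, 2)
T4 reflect across y = 0: (-12, -8) → (-12, 8); (30, 6) → (30, -6); (30, 2) → (30, -2)
T5 scale by (1/2, 1): (-12, 8) → (-6, 8); (30, -6) → (15, -6); (30, -2) → (15, -2)

image vertices: (-6, 8), (15, -6), (15, -2)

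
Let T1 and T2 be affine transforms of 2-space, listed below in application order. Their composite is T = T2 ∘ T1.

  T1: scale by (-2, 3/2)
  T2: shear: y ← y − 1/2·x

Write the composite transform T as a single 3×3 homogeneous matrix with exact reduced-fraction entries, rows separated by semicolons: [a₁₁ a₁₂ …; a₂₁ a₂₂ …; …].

T = [-2 0 0; 1 3/2 0; 0 0 1]

T1 = [-2 0 0; 0 3/2 0; 0 0 1]
T2·T1 = [-2 0 0; 1 3/2 0; 0 0 1]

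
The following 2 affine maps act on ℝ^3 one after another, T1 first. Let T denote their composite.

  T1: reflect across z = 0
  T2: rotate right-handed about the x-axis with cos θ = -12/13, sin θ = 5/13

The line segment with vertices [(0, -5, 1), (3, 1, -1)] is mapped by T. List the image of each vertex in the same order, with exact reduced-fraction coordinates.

T1 reflect across z = 0: (0, -5, 1) → (0, -5, -1); (3, 1, -1) → (3, 1, 1)
T2 rotate right-handed about the x-axis with cos θ = -12/13, sin θ = 5/13: (0, -5, -1) → (0, 5, -1); (3, 1, 1) → (3, -17/13, -7/13)

image vertices: (0, 5, -1), (3, -17/13, -7/13)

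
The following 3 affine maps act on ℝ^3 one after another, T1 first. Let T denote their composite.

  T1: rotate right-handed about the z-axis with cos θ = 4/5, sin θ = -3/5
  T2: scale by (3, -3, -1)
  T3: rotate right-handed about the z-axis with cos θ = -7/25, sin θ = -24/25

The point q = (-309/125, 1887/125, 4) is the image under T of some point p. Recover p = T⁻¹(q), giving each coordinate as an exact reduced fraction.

p = (-5, -1, -4)

T1 = [4/5 3/5 0 0; -3/5 4/5 0 0; 0 0 1 0; 0 0 0 1]
T2·T1 = [12/5 9/5 0 0; 9/5 -12/5 0 0; 0 0 -1 0; 0 0 0 1]
T3·…·T1 = [132/125 -351/125 0 0; -351/125 -132/125 0 0; 0 0 -1 0; 0 0 0 1]
det M = 9; M⁻¹ = [44/375 -39/125 0 0; -39/125 -44/375 0 0; 0 0 -1 0; 0 0 0 1]
M⁻¹ · (-309/125, 1887/125, 4)ᵀ = (-5, -1, -4)ᵀ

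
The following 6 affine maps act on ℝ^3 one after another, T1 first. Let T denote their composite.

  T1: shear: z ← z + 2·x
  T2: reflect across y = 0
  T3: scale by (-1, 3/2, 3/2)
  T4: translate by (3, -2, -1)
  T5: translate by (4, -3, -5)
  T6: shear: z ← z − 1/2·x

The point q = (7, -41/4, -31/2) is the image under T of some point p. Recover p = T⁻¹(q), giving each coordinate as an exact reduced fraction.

T1 = [1 0 0 0; 0 1 0 0; 2 0 1 0; 0 0 0 1]
T2·T1 = [1 0 0 0; 0 -1 0 0; 2 0 1 0; 0 0 0 1]
T3·…·T1 = [-1 0 0 0; 0 -3/2 0 0; 3 0 3/2 0; 0 0 0 1]
T4·…·T1 = [-1 0 0 3; 0 -3/2 0 -2; 3 0 3/2 -1; 0 0 0 1]
T5·…·T1 = [-1 0 0 7; 0 -3/2 0 -5; 3 0 3/2 -6; 0 0 0 1]
T6·…·T1 = [-1 0 0 7; 0 -3/2 0 -5; 7/2 0 3/2 -19/2; 0 0 0 1]
det M = 9/4; M⁻¹ = [-1 0 0 7; 0 -2/3 0 -10/3; 7/3 0 2/3 -10; 0 0 0 1]
M⁻¹ · (7, -41/4, -31/2)ᵀ = (0, 7/2, -4)ᵀ

p = (0, 7/2, -4)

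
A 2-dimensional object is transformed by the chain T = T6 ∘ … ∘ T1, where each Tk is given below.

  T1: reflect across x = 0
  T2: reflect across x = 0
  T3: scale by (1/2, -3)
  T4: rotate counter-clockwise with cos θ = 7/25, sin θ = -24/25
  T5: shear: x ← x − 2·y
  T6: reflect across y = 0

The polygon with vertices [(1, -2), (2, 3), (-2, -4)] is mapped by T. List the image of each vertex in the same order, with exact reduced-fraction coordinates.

T1 reflect across x = 0: (1, -2) → (-1, -2); (2, 3) → (-2, 3); (-2, -4) → (2, -4)
T2 reflect across x = 0: (-1, -2) → (1, -2); (-2, 3) → (2, 3); (2, -4) → (-2, -4)
T3 scale by (1/2, -3): (1, -2) → (1/2, 6); (2, 3) → (1, -9); (-2, -4) → (-1, 12)
T4 rotate counter-clockwise with cos θ = 7/25, sin θ = -24/25: (1/2, 6) → (59/10, 6/5); (1, -9) → (-209/25, -87/25); (-1, 12) → (281/25, 108/25)
T5 shear: x ← x − 2·y: (59/10, 6/5) → (7/2, 6/5); (-209/25, -87/25) → (-7/5, -87/25); (281/25, 108/25) → (13/5, 108/25)
T6 reflect across y = 0: (7/2, 6/5) → (7/2, -6/5); (-7/5, -87/25) → (-7/5, 87/25); (13/5, 108/25) → (13/5, -108/25)

image vertices: (7/2, -6/5), (-7/5, 87/25), (13/5, -108/25)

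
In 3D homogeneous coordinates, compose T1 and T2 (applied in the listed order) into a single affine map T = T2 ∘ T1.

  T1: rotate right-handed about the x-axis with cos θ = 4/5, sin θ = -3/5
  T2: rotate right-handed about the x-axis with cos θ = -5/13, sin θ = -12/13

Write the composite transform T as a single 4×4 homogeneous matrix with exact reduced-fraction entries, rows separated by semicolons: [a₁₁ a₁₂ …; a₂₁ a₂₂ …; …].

T = [1 0 0 0; 0 -56/65 33/65 0; 0 -33/65 -56/65 0; 0 0 0 1]

T1 = [1 0 0 0; 0 4/5 3/5 0; 0 -3/5 4/5 0; 0 0 0 1]
T2·T1 = [1 0 0 0; 0 -56/65 33/65 0; 0 -33/65 -56/65 0; 0 0 0 1]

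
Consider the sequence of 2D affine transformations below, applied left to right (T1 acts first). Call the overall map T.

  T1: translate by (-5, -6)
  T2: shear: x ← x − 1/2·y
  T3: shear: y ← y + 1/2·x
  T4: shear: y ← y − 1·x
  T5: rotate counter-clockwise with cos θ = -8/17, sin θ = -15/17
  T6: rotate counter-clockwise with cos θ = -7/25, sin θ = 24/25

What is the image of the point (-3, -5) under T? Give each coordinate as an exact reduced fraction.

T(p) = (-7553/1700, -7677/850)

T1 translate by (-5, -6): (-3, -5) → (-8, -11)
T2 shear: x ← x − 1/2·y: (-8, -11) → (-5/2, -11)
T3 shear: y ← y + 1/2·x: (-5/2, -11) → (-5/2, -49/4)
T4 shear: y ← y − 1·x: (-5/2, -49/4) → (-5/2, -39/4)
T5 rotate counter-clockwise with cos θ = -8/17, sin θ = -15/17: (-5/2, -39/4) → (-505/68, 231/34)
T6 rotate counter-clockwise with cos θ = -7/25, sin θ = 24/25: (-505/68, 231/34) → (-7553/1700, -7677/850)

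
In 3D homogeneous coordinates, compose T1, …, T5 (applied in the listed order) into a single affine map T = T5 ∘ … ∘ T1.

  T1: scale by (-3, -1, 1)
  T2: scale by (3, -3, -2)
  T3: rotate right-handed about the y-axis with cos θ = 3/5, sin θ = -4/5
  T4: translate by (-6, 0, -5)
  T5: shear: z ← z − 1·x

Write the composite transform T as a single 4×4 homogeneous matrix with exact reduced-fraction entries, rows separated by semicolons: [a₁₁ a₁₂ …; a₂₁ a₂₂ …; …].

T = [-27/5 0 8/5 -6; 0 3 0 0; -9/5 0 -14/5 1; 0 0 0 1]

T1 = [-3 0 0 0; 0 -1 0 0; 0 0 1 0; 0 0 0 1]
T2·T1 = [-9 0 0 0; 0 3 0 0; 0 0 -2 0; 0 0 0 1]
T3·…·T1 = [-27/5 0 8/5 0; 0 3 0 0; -36/5 0 -6/5 0; 0 0 0 1]
T4·…·T1 = [-27/5 0 8/5 -6; 0 3 0 0; -36/5 0 -6/5 -5; 0 0 0 1]
T5·…·T1 = [-27/5 0 8/5 -6; 0 3 0 0; -9/5 0 -14/5 1; 0 0 0 1]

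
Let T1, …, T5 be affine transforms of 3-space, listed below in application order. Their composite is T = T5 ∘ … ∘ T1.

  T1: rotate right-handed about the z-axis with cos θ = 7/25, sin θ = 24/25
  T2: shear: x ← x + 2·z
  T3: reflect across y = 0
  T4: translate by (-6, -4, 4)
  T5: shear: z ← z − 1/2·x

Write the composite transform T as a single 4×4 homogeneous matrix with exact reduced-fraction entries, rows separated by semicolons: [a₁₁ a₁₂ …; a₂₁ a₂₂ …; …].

T = [7/25 -24/25 2 -6; -24/25 -7/25 0 -4; -7/50 12/25 0 7; 0 0 0 1]

T1 = [7/25 -24/25 0 0; 24/25 7/25 0 0; 0 0 1 0; 0 0 0 1]
T2·T1 = [7/25 -24/25 2 0; 24/25 7/25 0 0; 0 0 1 0; 0 0 0 1]
T3·…·T1 = [7/25 -24/25 2 0; -24/25 -7/25 0 0; 0 0 1 0; 0 0 0 1]
T4·…·T1 = [7/25 -24/25 2 -6; -24/25 -7/25 0 -4; 0 0 1 4; 0 0 0 1]
T5·…·T1 = [7/25 -24/25 2 -6; -24/25 -7/25 0 -4; -7/50 12/25 0 7; 0 0 0 1]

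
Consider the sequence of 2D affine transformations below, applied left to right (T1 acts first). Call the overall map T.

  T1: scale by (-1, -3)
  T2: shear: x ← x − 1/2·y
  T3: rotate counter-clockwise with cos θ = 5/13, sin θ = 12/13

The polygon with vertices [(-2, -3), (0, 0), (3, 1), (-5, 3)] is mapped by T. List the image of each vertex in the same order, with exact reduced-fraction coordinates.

image vertices: (-241/26, 15/13), (0, 0), (57/26, -33/13), (311/26, 69/13)

T1 scale by (-1, -3): (-2, -3) → (2, 9); (0, 0) → (0, 0); (3, 1) → (-3, -3); (-5, 3) → (5, -9)
T2 shear: x ← x − 1/2·y: (2, 9) → (-5/2, 9); (0, 0) → (0, 0); (-3, -3) → (-3/2, -3); (5, -9) → (19/2, -9)
T3 rotate counter-clockwise with cos θ = 5/13, sin θ = 12/13: (-5/2, 9) → (-241/26, 15/13); (0, 0) → (0, 0); (-3/2, -3) → (57/26, -33/13); (19/2, -9) → (311/26, 69/13)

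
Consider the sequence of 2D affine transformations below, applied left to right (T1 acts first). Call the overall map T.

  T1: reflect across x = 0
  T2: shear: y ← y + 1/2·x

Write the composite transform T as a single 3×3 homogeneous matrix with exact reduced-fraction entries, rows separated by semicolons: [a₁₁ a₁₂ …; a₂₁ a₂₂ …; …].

T1 = [-1 0 0; 0 1 0; 0 0 1]
T2·T1 = [-1 0 0; -1/2 1 0; 0 0 1]

T = [-1 0 0; -1/2 1 0; 0 0 1]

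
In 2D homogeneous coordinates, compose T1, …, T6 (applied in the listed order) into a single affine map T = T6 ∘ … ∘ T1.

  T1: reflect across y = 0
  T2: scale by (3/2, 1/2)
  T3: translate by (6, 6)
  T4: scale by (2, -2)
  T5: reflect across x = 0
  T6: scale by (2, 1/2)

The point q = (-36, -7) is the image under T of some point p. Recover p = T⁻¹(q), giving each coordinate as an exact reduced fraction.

T1 = [1 0 0; 0 -1 0; 0 0 1]
T2·T1 = [3/2 0 0; 0 -1/2 0; 0 0 1]
T3·…·T1 = [3/2 0 6; 0 -1/2 6; 0 0 1]
T4·…·T1 = [3 0 12; 0 1 -12; 0 0 1]
T5·…·T1 = [-3 0 -12; 0 1 -12; 0 0 1]
T6·…·T1 = [-6 0 -24; 0 1/2 -6; 0 0 1]
det M = -3; M⁻¹ = [-1/6 0 -4; 0 2 12; 0 0 1]
M⁻¹ · (-36, -7)ᵀ = (2, -2)ᵀ

p = (2, -2)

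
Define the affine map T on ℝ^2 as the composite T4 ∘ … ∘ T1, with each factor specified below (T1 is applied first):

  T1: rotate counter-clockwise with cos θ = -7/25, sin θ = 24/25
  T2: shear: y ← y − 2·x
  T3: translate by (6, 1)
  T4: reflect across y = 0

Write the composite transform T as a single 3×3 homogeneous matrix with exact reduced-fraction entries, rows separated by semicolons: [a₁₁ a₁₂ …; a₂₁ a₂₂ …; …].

T1 = [-7/25 -24/25 0; 24/25 -7/25 0; 0 0 1]
T2·T1 = [-7/25 -24/25 0; 38/25 41/25 0; 0 0 1]
T3·…·T1 = [-7/25 -24/25 6; 38/25 41/25 1; 0 0 1]
T4·…·T1 = [-7/25 -24/25 6; -38/25 -41/25 -1; 0 0 1]

T = [-7/25 -24/25 6; -38/25 -41/25 -1; 0 0 1]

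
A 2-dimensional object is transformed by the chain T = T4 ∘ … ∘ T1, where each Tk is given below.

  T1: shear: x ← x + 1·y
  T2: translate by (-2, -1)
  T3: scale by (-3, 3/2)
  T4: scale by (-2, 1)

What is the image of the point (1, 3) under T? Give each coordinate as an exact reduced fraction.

T1 shear: x ← x + 1·y: (1, 3) → (4, 3)
T2 translate by (-2, -1): (4, 3) → (2, 2)
T3 scale by (-3, 3/2): (2, 2) → (-6, 3)
T4 scale by (-2, 1): (-6, 3) → (12, 3)

T(p) = (12, 3)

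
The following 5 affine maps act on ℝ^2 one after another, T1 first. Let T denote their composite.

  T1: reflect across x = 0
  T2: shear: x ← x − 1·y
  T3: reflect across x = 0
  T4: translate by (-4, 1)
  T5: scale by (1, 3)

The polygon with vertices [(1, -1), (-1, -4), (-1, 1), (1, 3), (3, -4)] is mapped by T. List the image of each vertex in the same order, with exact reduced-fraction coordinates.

T1 reflect across x = 0: (1, -1) → (-1, -1); (-1, -4) → (1, -4); (-1, 1) → (1, 1); (1, 3) → (-1, 3); (3, -4) → (-3, -4)
T2 shear: x ← x − 1·y: (-1, -1) → (0, -1); (1, -4) → (5, -4); (1, 1) → (0, 1); (-1, 3) → (-4, 3); (-3, -4) → (1, -4)
T3 reflect across x = 0: (0, -1) → (0, -1); (5, -4) → (-5, -4); (0, 1) → (0, 1); (-4, 3) → (4, 3); (1, -4) → (-1, -4)
T4 translate by (-4, 1): (0, -1) → (-4, 0); (-5, -4) → (-9, -3); (0, 1) → (-4, 2); (4, 3) → (0, 4); (-1, -4) → (-5, -3)
T5 scale by (1, 3): (-4, 0) → (-4, 0); (-9, -3) → (-9, -9); (-4, 2) → (-4, 6); (0, 4) → (0, 12); (-5, -3) → (-5, -9)

image vertices: (-4, 0), (-9, -9), (-4, 6), (0, 12), (-5, -9)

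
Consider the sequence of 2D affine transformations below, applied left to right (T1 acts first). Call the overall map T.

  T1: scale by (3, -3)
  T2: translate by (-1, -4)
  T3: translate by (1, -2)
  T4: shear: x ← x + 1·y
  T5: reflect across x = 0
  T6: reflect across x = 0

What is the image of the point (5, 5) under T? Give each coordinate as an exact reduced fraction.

T(p) = (-6, -21)

T1 scale by (3, -3): (5, 5) → (15, -15)
T2 translate by (-1, -4): (15, -15) → (14, -19)
T3 translate by (1, -2): (14, -19) → (15, -21)
T4 shear: x ← x + 1·y: (15, -21) → (-6, -21)
T5 reflect across x = 0: (-6, -21) → (6, -21)
T6 reflect across x = 0: (6, -21) → (-6, -21)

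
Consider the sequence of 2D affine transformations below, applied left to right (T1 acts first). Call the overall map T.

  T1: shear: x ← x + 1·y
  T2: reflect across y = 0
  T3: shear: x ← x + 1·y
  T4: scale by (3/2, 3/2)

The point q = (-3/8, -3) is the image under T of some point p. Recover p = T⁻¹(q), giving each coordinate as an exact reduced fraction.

p = (-1/4, 2)

T1 = [1 1 0; 0 1 0; 0 0 1]
T2·T1 = [1 1 0; 0 -1 0; 0 0 1]
T3·…·T1 = [1 0 0; 0 -1 0; 0 0 1]
T4·…·T1 = [3/2 0 0; 0 -3/2 0; 0 0 1]
det M = -9/4; M⁻¹ = [2/3 0 0; 0 -2/3 0; 0 0 1]
M⁻¹ · (-3/8, -3)ᵀ = (-1/4, 2)ᵀ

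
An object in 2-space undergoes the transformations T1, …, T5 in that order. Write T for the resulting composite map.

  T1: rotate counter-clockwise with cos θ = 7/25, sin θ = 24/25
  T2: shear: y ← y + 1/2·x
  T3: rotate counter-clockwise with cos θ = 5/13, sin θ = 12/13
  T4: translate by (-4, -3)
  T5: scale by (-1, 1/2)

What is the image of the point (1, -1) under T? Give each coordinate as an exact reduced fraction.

T(p) = (307/65, -881/1300)

T1 rotate counter-clockwise with cos θ = 7/25, sin θ = 24/25: (1, -1) → (31/25, 17/25)
T2 shear: y ← y + 1/2·x: (31/25, 17/25) → (31/25, 13/10)
T3 rotate counter-clockwise with cos θ = 5/13, sin θ = 12/13: (31/25, 13/10) → (-47/65, 1069/650)
T4 translate by (-4, -3): (-47/65, 1069/650) → (-307/65, -881/650)
T5 scale by (-1, 1/2): (-307/65, -881/650) → (307/65, -881/1300)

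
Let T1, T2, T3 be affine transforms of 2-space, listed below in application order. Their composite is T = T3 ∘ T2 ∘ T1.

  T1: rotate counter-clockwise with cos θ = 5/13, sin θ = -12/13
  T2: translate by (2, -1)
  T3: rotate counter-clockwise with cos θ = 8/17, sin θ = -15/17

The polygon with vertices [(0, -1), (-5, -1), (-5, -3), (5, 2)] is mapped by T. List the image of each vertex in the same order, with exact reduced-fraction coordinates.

T1 rotate counter-clockwise with cos θ = 5/13, sin θ = -12/13: (0, -1) → (-12/13, -5/13); (-5, -1) → (-37/13, 55/13); (-5, -3) → (-61/13, 45/13); (5, 2) → (49/13, -50/13)
T2 translate by (2, -1): (-12/13, -5/13) → (14/13, -18/13); (-37/13, 55/13) → (-11/13, 42/13); (-61/13, 45/13) → (-35/13, 32/13); (49/13, -50/13) → (75/13, -63/13)
T3 rotate counter-clockwise with cos θ = 8/17, sin θ = -15/17: (14/13, -18/13) → (-158/221, -354/221); (-11/13, 42/13) → (542/221, 501/221); (-35/13, 32/13) → (200/221, 781/221); (75/13, -63/13) → (-345/221, -1629/221)

image vertices: (-158/221, -354/221), (542/221, 501/221), (200/221, 781/221), (-345/221, -1629/221)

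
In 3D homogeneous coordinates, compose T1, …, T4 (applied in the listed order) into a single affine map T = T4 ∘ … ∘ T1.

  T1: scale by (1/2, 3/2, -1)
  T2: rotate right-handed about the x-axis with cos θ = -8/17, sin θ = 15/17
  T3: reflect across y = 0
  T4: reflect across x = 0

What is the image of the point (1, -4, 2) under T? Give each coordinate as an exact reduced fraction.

T(p) = (-1/2, -78/17, -74/17)

T1 scale by (1/2, 3/2, -1): (1, -4, 2) → (1/2, -6, -2)
T2 rotate right-handed about the x-axis with cos θ = -8/17, sin θ = 15/17: (1/2, -6, -2) → (1/2, 78/17, -74/17)
T3 reflect across y = 0: (1/2, 78/17, -74/17) → (1/2, -78/17, -74/17)
T4 reflect across x = 0: (1/2, -78/17, -74/17) → (-1/2, -78/17, -74/17)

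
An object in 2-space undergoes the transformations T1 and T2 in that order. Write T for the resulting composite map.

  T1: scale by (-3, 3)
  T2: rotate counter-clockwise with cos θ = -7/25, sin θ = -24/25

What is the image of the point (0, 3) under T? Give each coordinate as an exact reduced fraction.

T(p) = (216/25, -63/25)

T1 scale by (-3, 3): (0, 3) → (0, 9)
T2 rotate counter-clockwise with cos θ = -7/25, sin θ = -24/25: (0, 9) → (216/25, -63/25)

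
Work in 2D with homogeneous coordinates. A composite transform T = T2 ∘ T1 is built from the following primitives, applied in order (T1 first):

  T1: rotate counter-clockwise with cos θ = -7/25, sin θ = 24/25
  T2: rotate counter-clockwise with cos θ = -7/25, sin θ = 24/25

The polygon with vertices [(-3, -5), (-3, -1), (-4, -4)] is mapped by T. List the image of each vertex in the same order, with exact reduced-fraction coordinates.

image vertices: (-99/625, 3643/625), (249/125, 307/125), (764/625, 3452/625)

T1 rotate counter-clockwise with cos θ = -7/25, sin θ = 24/25: (-3, -5) → (141/25, -37/25); (-3, -1) → (9/5, -13/5); (-4, -4) → (124/25, -68/25)
T2 rotate counter-clockwise with cos θ = -7/25, sin θ = 24/25: (141/25, -37/25) → (-99/625, 3643/625); (9/5, -13/5) → (249/125, 307/125); (124/25, -68/25) → (764/625, 3452/625)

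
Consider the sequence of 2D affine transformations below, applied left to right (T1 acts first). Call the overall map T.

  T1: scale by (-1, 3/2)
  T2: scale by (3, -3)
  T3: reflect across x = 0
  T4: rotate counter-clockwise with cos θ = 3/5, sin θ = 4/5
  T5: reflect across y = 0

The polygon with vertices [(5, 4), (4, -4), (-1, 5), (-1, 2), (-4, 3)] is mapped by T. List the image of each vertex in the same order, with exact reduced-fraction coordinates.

T1 scale by (-1, 3/2): (5, 4) → (-5, 6); (4, -4) → (-4, -6); (-1, 5) → (1, 15/2); (-1, 2) → (1, 3); (-4, 3) → (4, 9/2)
T2 scale by (3, -3): (-5, 6) → (-15, -18); (-4, -6) → (-12, 18); (1, 15/2) → (3, -45/2); (1, 3) → (3, -9); (4, 9/2) → (12, -27/2)
T3 reflect across x = 0: (-15, -18) → (15, -18); (-12, 18) → (12, 18); (3, -45/2) → (-3, -45/2); (3, -9) → (-3, -9); (12, -27/2) → (-12, -27/2)
T4 rotate counter-clockwise with cos θ = 3/5, sin θ = 4/5: (15, -18) → (117/5, 6/5); (12, 18) → (-36/5, 102/5); (-3, -45/2) → (81/5, -159/10); (-3, -9) → (27/5, -39/5); (-12, -27/2) → (18/5, -177/10)
T5 reflect across y = 0: (117/5, 6/5) → (117/5, -6/5); (-36/5, 102/5) → (-36/5, -102/5); (81/5, -159/10) → (81/5, 159/10); (27/5, -39/5) → (27/5, 39/5); (18/5, -177/10) → (18/5, 177/10)

image vertices: (117/5, -6/5), (-36/5, -102/5), (81/5, 159/10), (27/5, 39/5), (18/5, 177/10)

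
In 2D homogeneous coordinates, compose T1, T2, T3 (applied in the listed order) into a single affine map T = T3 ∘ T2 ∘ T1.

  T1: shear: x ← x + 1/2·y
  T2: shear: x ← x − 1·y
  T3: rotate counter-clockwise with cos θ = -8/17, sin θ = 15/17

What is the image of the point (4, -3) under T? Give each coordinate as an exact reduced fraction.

T(p) = (1/17, 213/34)

T1 shear: x ← x + 1/2·y: (4, -3) → (5/2, -3)
T2 shear: x ← x − 1·y: (5/2, -3) → (11/2, -3)
T3 rotate counter-clockwise with cos θ = -8/17, sin θ = 15/17: (11/2, -3) → (1/17, 213/34)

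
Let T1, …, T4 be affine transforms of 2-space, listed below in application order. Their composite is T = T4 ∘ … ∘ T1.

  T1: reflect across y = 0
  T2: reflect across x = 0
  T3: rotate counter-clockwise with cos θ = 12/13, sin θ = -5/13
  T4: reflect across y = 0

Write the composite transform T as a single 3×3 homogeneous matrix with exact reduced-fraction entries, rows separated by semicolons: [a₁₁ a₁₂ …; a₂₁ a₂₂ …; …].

T1 = [1 0 0; 0 -1 0; 0 0 1]
T2·T1 = [-1 0 0; 0 -1 0; 0 0 1]
T3·…·T1 = [-12/13 -5/13 0; 5/13 -12/13 0; 0 0 1]
T4·…·T1 = [-12/13 -5/13 0; -5/13 12/13 0; 0 0 1]

T = [-12/13 -5/13 0; -5/13 12/13 0; 0 0 1]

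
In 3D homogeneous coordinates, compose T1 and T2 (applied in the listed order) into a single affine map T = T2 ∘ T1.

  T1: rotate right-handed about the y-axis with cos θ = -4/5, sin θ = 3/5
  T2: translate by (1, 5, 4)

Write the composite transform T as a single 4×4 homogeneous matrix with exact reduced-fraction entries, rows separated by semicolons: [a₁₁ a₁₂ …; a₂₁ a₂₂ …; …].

T = [-4/5 0 3/5 1; 0 1 0 5; -3/5 0 -4/5 4; 0 0 0 1]

T1 = [-4/5 0 3/5 0; 0 1 0 0; -3/5 0 -4/5 0; 0 0 0 1]
T2·T1 = [-4/5 0 3/5 1; 0 1 0 5; -3/5 0 -4/5 4; 0 0 0 1]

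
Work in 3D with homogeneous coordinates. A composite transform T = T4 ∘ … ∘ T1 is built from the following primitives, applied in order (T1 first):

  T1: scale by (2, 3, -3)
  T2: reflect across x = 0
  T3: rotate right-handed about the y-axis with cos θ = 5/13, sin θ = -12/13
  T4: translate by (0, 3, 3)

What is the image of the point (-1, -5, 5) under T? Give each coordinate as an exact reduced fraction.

T(p) = (190/13, -12, -12/13)

T1 scale by (2, 3, -3): (-1, -5, 5) → (-2, -15, -15)
T2 reflect across x = 0: (-2, -15, -15) → (2, -15, -15)
T3 rotate right-handed about the y-axis with cos θ = 5/13, sin θ = -12/13: (2, -15, -15) → (190/13, -15, -51/13)
T4 translate by (0, 3, 3): (190/13, -15, -51/13) → (190/13, -12, -12/13)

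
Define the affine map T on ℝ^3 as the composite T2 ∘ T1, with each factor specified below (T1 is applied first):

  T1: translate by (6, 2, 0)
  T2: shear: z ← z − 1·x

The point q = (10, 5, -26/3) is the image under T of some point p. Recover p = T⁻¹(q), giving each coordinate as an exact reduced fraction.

T1 = [1 0 0 6; 0 1 0 2; 0 0 1 0; 0 0 0 1]
T2·T1 = [1 0 0 6; 0 1 0 2; -1 0 1 -6; 0 0 0 1]
det M = 1; M⁻¹ = [1 0 0 -6; 0 1 0 -2; 1 0 1 0; 0 0 0 1]
M⁻¹ · (10, 5, -26/3)ᵀ = (4, 3, 4/3)ᵀ

p = (4, 3, 4/3)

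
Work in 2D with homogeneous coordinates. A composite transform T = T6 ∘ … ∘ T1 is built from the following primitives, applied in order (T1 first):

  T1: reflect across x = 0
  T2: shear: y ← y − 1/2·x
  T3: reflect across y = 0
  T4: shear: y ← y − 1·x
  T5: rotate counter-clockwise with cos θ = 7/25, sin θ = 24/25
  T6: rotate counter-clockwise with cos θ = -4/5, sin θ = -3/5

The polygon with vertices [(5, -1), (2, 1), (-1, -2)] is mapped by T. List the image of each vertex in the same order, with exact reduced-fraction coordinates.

image vertices: (379/250, 739/125), (-88/125, 234/125), (439/250, -51/125)

T1 reflect across x = 0: (5, -1) → (-5, -1); (2, 1) → (-2, 1); (-1, -2) → (1, -2)
T2 shear: y ← y − 1/2·x: (-5, -1) → (-5, 3/2); (-2, 1) → (-2, 2); (1, -2) → (1, -5/2)
T3 reflect across y = 0: (-5, 3/2) → (-5, -3/2); (-2, 2) → (-2, -2); (1, -5/2) → (1, 5/2)
T4 shear: y ← y − 1·x: (-5, -3/2) → (-5, 7/2); (-2, -2) → (-2, 0); (1, 5/2) → (1, 3/2)
T5 rotate counter-clockwise with cos θ = 7/25, sin θ = 24/25: (-5, 7/2) → (-119/25, -191/50); (-2, 0) → (-14/25, -48/25); (1, 3/2) → (-29/25, 69/50)
T6 rotate counter-clockwise with cos θ = -4/5, sin θ = -3/5: (-119/25, -191/50) → (379/250, 739/125); (-14/25, -48/25) → (-88/125, 234/125); (-29/25, 69/50) → (439/250, -51/125)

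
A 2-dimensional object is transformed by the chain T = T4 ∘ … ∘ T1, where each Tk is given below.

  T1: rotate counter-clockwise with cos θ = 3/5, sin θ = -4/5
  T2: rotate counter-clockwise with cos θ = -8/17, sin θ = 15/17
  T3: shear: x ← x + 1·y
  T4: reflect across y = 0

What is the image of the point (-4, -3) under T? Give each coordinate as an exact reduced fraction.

T(p) = (-329/85, 416/85)

T1 rotate counter-clockwise with cos θ = 3/5, sin θ = -4/5: (-4, -3) → (-24/5, 7/5)
T2 rotate counter-clockwise with cos θ = -8/17, sin θ = 15/17: (-24/5, 7/5) → (87/85, -416/85)
T3 shear: x ← x + 1·y: (87/85, -416/85) → (-329/85, -416/85)
T4 reflect across y = 0: (-329/85, -416/85) → (-329/85, 416/85)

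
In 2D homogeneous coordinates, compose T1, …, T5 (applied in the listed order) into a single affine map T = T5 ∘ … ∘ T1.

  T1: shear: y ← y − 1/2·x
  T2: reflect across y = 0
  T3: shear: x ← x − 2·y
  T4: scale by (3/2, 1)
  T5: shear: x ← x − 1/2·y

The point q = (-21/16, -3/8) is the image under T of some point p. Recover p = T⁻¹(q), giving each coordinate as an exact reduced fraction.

p = (-7/4, -1/2)

T1 = [1 0 0; -1/2 1 0; 0 0 1]
T2·T1 = [1 0 0; 1/2 -1 0; 0 0 1]
T3·…·T1 = [0 2 0; 1/2 -1 0; 0 0 1]
T4·…·T1 = [0 3 0; 1/2 -1 0; 0 0 1]
T5·…·T1 = [-1/4 7/2 0; 1/2 -1 0; 0 0 1]
det M = -3/2; M⁻¹ = [2/3 7/3 0; 1/3 1/6 0; 0 0 1]
M⁻¹ · (-21/16, -3/8)ᵀ = (-7/4, -1/2)ᵀ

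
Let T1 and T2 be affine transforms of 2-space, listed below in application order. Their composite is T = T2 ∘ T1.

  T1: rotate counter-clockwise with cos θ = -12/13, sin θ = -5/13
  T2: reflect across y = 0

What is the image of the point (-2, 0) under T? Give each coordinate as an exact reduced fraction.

T1 rotate counter-clockwise with cos θ = -12/13, sin θ = -5/13: (-2, 0) → (24/13, 10/13)
T2 reflect across y = 0: (24/13, 10/13) → (24/13, -10/13)

T(p) = (24/13, -10/13)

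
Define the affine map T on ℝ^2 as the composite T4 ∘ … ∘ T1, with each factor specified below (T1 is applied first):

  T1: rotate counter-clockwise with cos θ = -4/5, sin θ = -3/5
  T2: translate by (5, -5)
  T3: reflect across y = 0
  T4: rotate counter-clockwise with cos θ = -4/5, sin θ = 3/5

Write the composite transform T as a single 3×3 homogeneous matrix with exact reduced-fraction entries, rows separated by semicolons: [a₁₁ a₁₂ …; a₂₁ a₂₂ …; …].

T1 = [-4/5 3/5 0; -3/5 -4/5 0; 0 0 1]
T2·T1 = [-4/5 3/5 5; -3/5 -4/5 -5; 0 0 1]
T3·…·T1 = [-4/5 3/5 5; 3/5 4/5 5; 0 0 1]
T4·…·T1 = [7/25 -24/25 -7; -24/25 -7/25 -1; 0 0 1]

T = [7/25 -24/25 -7; -24/25 -7/25 -1; 0 0 1]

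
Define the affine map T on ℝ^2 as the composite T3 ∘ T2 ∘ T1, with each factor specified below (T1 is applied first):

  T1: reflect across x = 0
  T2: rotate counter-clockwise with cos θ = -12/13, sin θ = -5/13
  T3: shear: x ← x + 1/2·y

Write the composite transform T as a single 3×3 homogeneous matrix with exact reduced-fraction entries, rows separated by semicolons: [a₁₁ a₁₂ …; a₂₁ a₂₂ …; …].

T1 = [-1 0 0; 0 1 0; 0 0 1]
T2·T1 = [12/13 5/13 0; 5/13 -12/13 0; 0 0 1]
T3·…·T1 = [29/26 -1/13 0; 5/13 -12/13 0; 0 0 1]

T = [29/26 -1/13 0; 5/13 -12/13 0; 0 0 1]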